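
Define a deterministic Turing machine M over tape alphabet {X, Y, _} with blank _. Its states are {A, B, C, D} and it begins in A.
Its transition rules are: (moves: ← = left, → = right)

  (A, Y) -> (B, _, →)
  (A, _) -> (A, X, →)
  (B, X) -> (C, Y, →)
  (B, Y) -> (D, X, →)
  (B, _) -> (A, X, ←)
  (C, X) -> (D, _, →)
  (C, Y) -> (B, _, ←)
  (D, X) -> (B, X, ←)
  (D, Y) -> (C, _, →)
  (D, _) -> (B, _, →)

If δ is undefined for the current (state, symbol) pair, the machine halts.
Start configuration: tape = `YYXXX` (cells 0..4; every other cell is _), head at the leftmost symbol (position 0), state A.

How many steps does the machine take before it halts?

18

A | [Y]YXXX__   read Y → write _, move →, go to B
B | _[Y]XXX__   read Y → write X, move →, go to D
D | _X[X]XX__   read X → write X, move ←, go to B
B | _[X]XXX__   read X → write Y, move →, go to C
C | _Y[X]XX__   read X → write _, move →, go to D
D | _Y_[X]X__   read X → write X, move ←, go to B
B | _Y[_]XX__   read _ → write X, move ←, go to A
A | _[Y]XXX__   read Y → write _, move →, go to B
B | __[X]XX__   read X → write Y, move →, go to C
C | __Y[X]X__   read X → write _, move →, go to D
D | __Y_[X]__   read X → write X, move ←, go to B
B | __Y[_]X__   read _ → write X, move ←, go to A
A | __[Y]XX__   read Y → write _, move →, go to B
B | ___[X]X__   read X → write Y, move →, go to C
C | ___Y[X]__   read X → write _, move →, go to D
D | ___Y_[_]_   read _ → write _, move →, go to B
B | ___Y__[_]   read _ → write X, move ←, go to A
A | ___Y_[_]X   read _ → write X, move →, go to A
A | ___Y_X[X]
M halts after 18 transitions.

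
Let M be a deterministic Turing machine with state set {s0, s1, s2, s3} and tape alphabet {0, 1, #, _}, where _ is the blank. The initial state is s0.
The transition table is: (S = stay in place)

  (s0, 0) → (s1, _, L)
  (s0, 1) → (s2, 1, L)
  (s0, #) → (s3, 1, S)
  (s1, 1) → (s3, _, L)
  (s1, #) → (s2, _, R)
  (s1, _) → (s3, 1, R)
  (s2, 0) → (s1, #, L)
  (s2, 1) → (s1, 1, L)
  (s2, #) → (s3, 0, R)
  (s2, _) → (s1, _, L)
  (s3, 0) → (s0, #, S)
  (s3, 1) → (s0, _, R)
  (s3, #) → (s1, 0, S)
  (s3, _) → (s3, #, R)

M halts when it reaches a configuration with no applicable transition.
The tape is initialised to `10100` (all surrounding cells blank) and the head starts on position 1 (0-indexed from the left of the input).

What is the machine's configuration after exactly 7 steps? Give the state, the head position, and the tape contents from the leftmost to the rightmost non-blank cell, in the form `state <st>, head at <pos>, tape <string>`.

state s1, head at 2, tape ###__0

s0 | _1[0]100   read 0 → write _, move L, go to s1
s1 | _[1]_100   read 1 → write _, move L, go to s3
s3 | [_]__100   read _ → write #, move R, go to s3
s3 | #[_]_100   read _ → write #, move R, go to s3
s3 | ##[_]100   read _ → write #, move R, go to s3
s3 | ###[1]00   read 1 → write _, move R, go to s0
s0 | ###_[0]0   read 0 → write _, move L, go to s1
s1 | ###[_]_0
After 7 steps: state s1, head at 2, tape ###__0.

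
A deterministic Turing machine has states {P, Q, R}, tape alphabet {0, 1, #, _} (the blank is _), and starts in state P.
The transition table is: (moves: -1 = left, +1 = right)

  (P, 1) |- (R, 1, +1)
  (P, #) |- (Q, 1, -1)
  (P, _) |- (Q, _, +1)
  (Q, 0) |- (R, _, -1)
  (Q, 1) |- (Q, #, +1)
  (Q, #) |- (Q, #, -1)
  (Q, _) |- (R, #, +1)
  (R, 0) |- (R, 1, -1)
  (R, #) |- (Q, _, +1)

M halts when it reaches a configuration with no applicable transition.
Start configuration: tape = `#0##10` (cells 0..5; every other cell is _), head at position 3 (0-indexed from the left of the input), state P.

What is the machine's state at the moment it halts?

R

state=P head=3 tape=#0#[#]10_   (P,#)→(Q,1,-1)
state=Q head=2 tape=#0[#]110_   (Q,#)→(Q,#,-1)
state=Q head=1 tape=#[0]#110_   (Q,0)→(R,_,-1)
state=R head=0 tape=[#]_#110_   (R,#)→(Q,_,+1)
state=Q head=1 tape=_[_]#110_   (Q,_)→(R,#,+1)
state=R head=2 tape=_#[#]110_   (R,#)→(Q,_,+1)
state=Q head=3 tape=_#_[1]10_   (Q,1)→(Q,#,+1)
state=Q head=4 tape=_#_#[1]0_   (Q,1)→(Q,#,+1)
state=Q head=5 tape=_#_##[0]_   (Q,0)→(R,_,-1)
state=R head=4 tape=_#_#[#]__   (R,#)→(Q,_,+1)
state=Q head=5 tape=_#_#_[_]_   (Q,_)→(R,#,+1)
state=R head=6 tape=_#_#_#[_]
No transition is defined for (R, _); M halts in state R.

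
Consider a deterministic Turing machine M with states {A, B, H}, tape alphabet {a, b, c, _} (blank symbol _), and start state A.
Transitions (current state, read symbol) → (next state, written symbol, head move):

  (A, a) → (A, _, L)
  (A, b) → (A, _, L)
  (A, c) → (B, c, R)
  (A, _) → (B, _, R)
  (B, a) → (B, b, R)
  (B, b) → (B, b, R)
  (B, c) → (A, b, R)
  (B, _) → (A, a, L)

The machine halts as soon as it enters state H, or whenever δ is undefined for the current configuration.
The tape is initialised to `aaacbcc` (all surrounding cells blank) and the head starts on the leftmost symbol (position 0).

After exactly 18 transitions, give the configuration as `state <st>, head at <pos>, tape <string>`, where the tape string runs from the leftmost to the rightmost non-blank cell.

state A, head at 0, tape ba___cc

state=A head=0 tape=_[a]aacbcc   (A,a)→(A,_,L)
state=A head=-1 tape=[_]_aacbcc   (A,_)→(B,_,R)
state=B head=0 tape=_[_]aacbcc   (B,_)→(A,a,L)
state=A head=-1 tape=[_]aaacbcc   (A,_)→(B,_,R)
state=B head=0 tape=_[a]aacbcc   (B,a)→(B,b,R)
state=B head=1 tape=_b[a]acbcc   (B,a)→(B,b,R)
state=B head=2 tape=_bb[a]cbcc   (B,a)→(B,b,R)
state=B head=3 tape=_bbb[c]bcc   (B,c)→(A,b,R)
state=A head=4 tape=_bbbb[b]cc   (A,b)→(A,_,L)
state=A head=3 tape=_bbb[b]_cc   (A,b)→(A,_,L)
state=A head=2 tape=_bb[b]__cc   (A,b)→(A,_,L)
state=A head=1 tape=_b[b]___cc   (A,b)→(A,_,L)
state=A head=0 tape=_[b]____cc   (A,b)→(A,_,L)
state=A head=-1 tape=[_]_____cc   (A,_)→(B,_,R)
state=B head=0 tape=_[_]____cc   (B,_)→(A,a,L)
state=A head=-1 tape=[_]a____cc   (A,_)→(B,_,R)
state=B head=0 tape=_[a]____cc   (B,a)→(B,b,R)
state=B head=1 tape=_b[_]___cc   (B,_)→(A,a,L)
state=A head=0 tape=_[b]a___cc
After 18 steps: state A, head at 0, tape ba___cc.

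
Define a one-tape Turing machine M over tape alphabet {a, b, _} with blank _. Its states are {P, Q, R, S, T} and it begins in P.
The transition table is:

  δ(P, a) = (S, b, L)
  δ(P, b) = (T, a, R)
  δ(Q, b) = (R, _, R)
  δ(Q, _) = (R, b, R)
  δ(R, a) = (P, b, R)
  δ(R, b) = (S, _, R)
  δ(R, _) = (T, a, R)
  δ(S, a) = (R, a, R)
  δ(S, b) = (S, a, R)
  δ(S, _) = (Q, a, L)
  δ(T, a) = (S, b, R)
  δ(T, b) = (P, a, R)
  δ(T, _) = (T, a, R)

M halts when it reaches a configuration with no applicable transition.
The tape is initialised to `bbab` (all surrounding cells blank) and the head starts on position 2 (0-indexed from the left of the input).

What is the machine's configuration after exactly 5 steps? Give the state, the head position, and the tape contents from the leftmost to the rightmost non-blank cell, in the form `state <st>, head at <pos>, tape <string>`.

state Q, head at 3, tape baaaa

state=P head=2 tape=bb[a]b_   (P,a)→(S,b,L)
state=S head=1 tape=b[b]bb_   (S,b)→(S,a,R)
state=S head=2 tape=ba[b]b_   (S,b)→(S,a,R)
state=S head=3 tape=baa[b]_   (S,b)→(S,a,R)
state=S head=4 tape=baaa[_]   (S,_)→(Q,a,L)
state=Q head=3 tape=baa[a]a
After 5 steps: state Q, head at 3, tape baaaa.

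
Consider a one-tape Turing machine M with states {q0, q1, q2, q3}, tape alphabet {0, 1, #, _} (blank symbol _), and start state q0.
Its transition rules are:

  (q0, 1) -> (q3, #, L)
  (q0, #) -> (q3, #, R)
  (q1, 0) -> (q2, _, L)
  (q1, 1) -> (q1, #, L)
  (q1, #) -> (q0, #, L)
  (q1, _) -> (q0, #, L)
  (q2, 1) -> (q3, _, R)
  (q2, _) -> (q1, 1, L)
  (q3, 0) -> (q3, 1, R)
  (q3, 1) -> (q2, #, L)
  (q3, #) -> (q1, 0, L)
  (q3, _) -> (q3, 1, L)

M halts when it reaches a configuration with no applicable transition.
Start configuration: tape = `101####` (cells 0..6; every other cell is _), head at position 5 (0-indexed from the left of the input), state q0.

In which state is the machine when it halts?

q0

q0 | __101##[#]#   read # → write #, move R, go to q3
q3 | __101###[#]   read # → write 0, move L, go to q1
q1 | __101##[#]0   read # → write #, move L, go to q0
q0 | __101#[#]#0   read # → write #, move R, go to q3
q3 | __101##[#]0   read # → write 0, move L, go to q1
q1 | __101#[#]00   read # → write #, move L, go to q0
q0 | __101[#]#00   read # → write #, move R, go to q3
q3 | __101#[#]00   read # → write 0, move L, go to q1
q1 | __101[#]000   read # → write #, move L, go to q0
q0 | __10[1]#000   read 1 → write #, move L, go to q3
q3 | __1[0]##000   read 0 → write 1, move R, go to q3
q3 | __11[#]#000   read # → write 0, move L, go to q1
q1 | __1[1]0#000   read 1 → write #, move L, go to q1
q1 | __[1]#0#000   read 1 → write #, move L, go to q1
q1 | _[_]##0#000   read _ → write #, move L, go to q0
q0 | [_]###0#000
No transition is defined for (q0, _); M halts in state q0.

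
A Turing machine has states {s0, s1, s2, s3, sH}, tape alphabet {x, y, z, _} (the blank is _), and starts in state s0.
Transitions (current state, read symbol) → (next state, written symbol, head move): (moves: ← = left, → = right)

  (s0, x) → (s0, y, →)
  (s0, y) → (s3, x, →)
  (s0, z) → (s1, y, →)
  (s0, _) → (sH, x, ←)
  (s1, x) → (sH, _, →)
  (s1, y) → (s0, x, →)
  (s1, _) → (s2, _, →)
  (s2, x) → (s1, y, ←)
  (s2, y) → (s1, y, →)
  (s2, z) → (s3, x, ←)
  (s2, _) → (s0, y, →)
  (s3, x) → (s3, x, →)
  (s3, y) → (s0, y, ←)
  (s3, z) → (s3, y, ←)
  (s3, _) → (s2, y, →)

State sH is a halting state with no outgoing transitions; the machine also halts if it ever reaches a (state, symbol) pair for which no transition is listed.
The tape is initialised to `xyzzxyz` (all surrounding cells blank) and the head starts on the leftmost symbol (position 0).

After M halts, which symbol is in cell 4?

y

s0 | [x]yzzxyz___   read x → write y, move →, go to s0
s0 | y[y]zzxyz___   read y → write x, move →, go to s3
s3 | yx[z]zxyz___   read z → write y, move ←, go to s3
s3 | y[x]yzxyz___   read x → write x, move →, go to s3
s3 | yx[y]zxyz___   read y → write y, move ←, go to s0
s0 | y[x]yzxyz___   read x → write y, move →, go to s0
s0 | yy[y]zxyz___   read y → write x, move →, go to s3
s3 | yyx[z]xyz___   read z → write y, move ←, go to s3
s3 | yy[x]yxyz___   read x → write x, move →, go to s3
s3 | yyx[y]xyz___   read y → write y, move ←, go to s0
s0 | yy[x]yxyz___   read x → write y, move →, go to s0
s0 | yyy[y]xyz___   read y → write x, move →, go to s3
s3 | yyyx[x]yz___   read x → write x, move →, go to s3
s3 | yyyxx[y]z___   read y → write y, move ←, go to s0
s0 | yyyx[x]yz___   read x → write y, move →, go to s0
s0 | yyyxy[y]z___   read y → write x, move →, go to s3
s3 | yyyxyx[z]___   read z → write y, move ←, go to s3
s3 | yyyxy[x]y___   read x → write x, move →, go to s3
s3 | yyyxyx[y]___   read y → write y, move ←, go to s0
s0 | yyyxy[x]y___   read x → write y, move →, go to s0
s0 | yyyxyy[y]___   read y → write x, move →, go to s3
s3 | yyyxyyx[_]__   read _ → write y, move →, go to s2
s2 | yyyxyyxy[_]_   read _ → write y, move →, go to s0
s0 | yyyxyyxyy[_]   read _ → write x, move ←, go to sH
sH | yyyxyyxy[y]x
Cell 4 holds y when M halts.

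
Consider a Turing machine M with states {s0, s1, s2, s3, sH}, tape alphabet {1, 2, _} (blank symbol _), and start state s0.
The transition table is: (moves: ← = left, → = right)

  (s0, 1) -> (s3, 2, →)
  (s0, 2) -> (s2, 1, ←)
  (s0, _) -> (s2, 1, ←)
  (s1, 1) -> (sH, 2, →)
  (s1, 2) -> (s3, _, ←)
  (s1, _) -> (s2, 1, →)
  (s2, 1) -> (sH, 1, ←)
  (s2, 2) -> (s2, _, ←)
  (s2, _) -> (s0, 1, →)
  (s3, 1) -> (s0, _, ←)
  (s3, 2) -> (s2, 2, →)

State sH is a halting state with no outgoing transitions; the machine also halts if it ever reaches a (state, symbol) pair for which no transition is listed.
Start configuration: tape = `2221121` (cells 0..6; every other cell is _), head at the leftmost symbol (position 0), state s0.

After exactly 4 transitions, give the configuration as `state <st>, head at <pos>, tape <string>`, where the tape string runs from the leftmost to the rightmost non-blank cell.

state s2, head at 2, tape 12221121

s0 | _[2]221121   read 2 → write 1, move ←, go to s2
s2 | [_]1221121   read _ → write 1, move →, go to s0
s0 | 1[1]221121   read 1 → write 2, move →, go to s3
s3 | 12[2]21121   read 2 → write 2, move →, go to s2
s2 | 122[2]1121
After 4 steps: state s2, head at 2, tape 12221121.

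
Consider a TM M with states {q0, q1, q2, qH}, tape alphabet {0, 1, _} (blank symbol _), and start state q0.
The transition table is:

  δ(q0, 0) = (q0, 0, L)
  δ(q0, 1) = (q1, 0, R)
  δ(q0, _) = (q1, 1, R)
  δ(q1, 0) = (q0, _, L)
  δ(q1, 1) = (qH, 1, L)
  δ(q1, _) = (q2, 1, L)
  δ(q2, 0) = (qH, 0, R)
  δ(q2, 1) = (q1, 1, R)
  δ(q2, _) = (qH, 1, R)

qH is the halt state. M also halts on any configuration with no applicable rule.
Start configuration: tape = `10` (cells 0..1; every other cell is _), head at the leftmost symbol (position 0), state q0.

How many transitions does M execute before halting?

q0 | _[1]0   read 1 → write 0, move R, go to q1
q1 | _0[0]   read 0 → write _, move L, go to q0
q0 | _[0]_   read 0 → write 0, move L, go to q0
q0 | [_]0_   read _ → write 1, move R, go to q1
q1 | 1[0]_   read 0 → write _, move L, go to q0
q0 | [1]__   read 1 → write 0, move R, go to q1
q1 | 0[_]_   read _ → write 1, move L, go to q2
q2 | [0]1_   read 0 → write 0, move R, go to qH
qH | 0[1]_
M halts after 8 transitions.

8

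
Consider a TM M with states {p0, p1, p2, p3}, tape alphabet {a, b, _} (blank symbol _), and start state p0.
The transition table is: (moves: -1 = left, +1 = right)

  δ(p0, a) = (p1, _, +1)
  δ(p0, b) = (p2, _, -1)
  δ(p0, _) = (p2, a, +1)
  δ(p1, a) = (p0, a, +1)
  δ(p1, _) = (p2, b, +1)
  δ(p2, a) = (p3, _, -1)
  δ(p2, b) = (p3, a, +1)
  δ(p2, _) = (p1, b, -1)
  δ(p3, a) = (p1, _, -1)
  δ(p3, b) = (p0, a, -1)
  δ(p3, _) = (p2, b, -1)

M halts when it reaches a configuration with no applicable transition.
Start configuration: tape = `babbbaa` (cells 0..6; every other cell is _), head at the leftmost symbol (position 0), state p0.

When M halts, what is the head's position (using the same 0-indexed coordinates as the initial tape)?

state=p0 head=0 tape=____[b]abbbaa   (p0,b)→(p2,_,-1)
state=p2 head=-1 tape=___[_]_abbbaa   (p2,_)→(p1,b,-1)
state=p1 head=-2 tape=__[_]b_abbbaa   (p1,_)→(p2,b,+1)
state=p2 head=-1 tape=__b[b]_abbbaa   (p2,b)→(p3,a,+1)
state=p3 head=0 tape=__ba[_]abbbaa   (p3,_)→(p2,b,-1)
state=p2 head=-1 tape=__b[a]babbbaa   (p2,a)→(p3,_,-1)
state=p3 head=-2 tape=__[b]_babbbaa   (p3,b)→(p0,a,-1)
state=p0 head=-3 tape=_[_]a_babbbaa   (p0,_)→(p2,a,+1)
state=p2 head=-2 tape=_a[a]_babbbaa   (p2,a)→(p3,_,-1)
state=p3 head=-3 tape=_[a]__babbbaa   (p3,a)→(p1,_,-1)
state=p1 head=-4 tape=[_]___babbbaa   (p1,_)→(p2,b,+1)
state=p2 head=-3 tape=b[_]__babbbaa   (p2,_)→(p1,b,-1)
state=p1 head=-4 tape=[b]b__babbbaa
At halt the head is at cell -4.

-4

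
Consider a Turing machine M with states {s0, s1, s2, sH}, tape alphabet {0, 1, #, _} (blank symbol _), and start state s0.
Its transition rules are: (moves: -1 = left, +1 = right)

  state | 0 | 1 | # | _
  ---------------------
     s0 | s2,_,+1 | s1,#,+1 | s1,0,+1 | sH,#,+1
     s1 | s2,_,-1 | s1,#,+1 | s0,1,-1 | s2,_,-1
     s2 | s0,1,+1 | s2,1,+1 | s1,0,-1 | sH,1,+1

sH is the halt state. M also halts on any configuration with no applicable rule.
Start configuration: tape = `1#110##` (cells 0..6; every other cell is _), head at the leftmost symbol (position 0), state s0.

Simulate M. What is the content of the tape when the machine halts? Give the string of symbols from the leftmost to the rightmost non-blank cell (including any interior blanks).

1#0__##

s0 | [1]#110##   read 1 → write #, move +1, go to s1
s1 | #[#]110##   read # → write 1, move -1, go to s0
s0 | [#]1110##   read # → write 0, move +1, go to s1
s1 | 0[1]110##   read 1 → write #, move +1, go to s1
s1 | 0#[1]10##   read 1 → write #, move +1, go to s1
s1 | 0##[1]0##   read 1 → write #, move +1, go to s1
s1 | 0###[0]##   read 0 → write _, move -1, go to s2
s2 | 0##[#]_##   read # → write 0, move -1, go to s1
s1 | 0#[#]0_##   read # → write 1, move -1, go to s0
s0 | 0[#]10_##   read # → write 0, move +1, go to s1
s1 | 00[1]0_##   read 1 → write #, move +1, go to s1
s1 | 00#[0]_##   read 0 → write _, move -1, go to s2
s2 | 00[#]__##   read # → write 0, move -1, go to s1
s1 | 0[0]0__##   read 0 → write _, move -1, go to s2
s2 | [0]_0__##   read 0 → write 1, move +1, go to s0
s0 | 1[_]0__##   read _ → write #, move +1, go to sH
sH | 1#[0]__##
The non-blank tape span at halt is 1#0__##.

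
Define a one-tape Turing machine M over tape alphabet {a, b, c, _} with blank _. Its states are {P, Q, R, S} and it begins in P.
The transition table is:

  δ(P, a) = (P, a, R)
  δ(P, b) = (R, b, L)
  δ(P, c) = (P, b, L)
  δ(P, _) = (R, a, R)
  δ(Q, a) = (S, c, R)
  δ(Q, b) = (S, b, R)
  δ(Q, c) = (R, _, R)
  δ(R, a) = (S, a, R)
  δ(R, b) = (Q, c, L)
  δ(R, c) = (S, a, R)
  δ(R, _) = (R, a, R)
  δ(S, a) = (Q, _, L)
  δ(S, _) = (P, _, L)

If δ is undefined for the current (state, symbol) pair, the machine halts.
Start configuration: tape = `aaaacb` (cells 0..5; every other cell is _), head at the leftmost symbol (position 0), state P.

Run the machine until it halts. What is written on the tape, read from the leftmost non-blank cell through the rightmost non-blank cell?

P | [a]aaacb   read a → write a, move R, go to P
P | a[a]aacb   read a → write a, move R, go to P
P | aa[a]acb   read a → write a, move R, go to P
P | aaa[a]cb   read a → write a, move R, go to P
P | aaaa[c]b   read c → write b, move L, go to P
P | aaa[a]bb   read a → write a, move R, go to P
P | aaaa[b]b   read b → write b, move L, go to R
R | aaa[a]bb   read a → write a, move R, go to S
S | aaaa[b]b
The non-blank tape span at halt is aaaabb.

aaaabb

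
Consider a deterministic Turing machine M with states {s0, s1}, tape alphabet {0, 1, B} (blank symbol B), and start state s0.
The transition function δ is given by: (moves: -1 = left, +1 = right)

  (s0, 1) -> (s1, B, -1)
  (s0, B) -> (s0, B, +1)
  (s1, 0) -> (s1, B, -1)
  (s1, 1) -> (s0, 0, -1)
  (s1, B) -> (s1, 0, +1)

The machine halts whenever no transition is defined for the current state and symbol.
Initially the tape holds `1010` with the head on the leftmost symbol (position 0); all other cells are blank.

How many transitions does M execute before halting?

11

state=s0 head=0 tape=BB[1]010   (s0,1)→(s1,B,-1)
state=s1 head=-1 tape=B[B]B010   (s1,B)→(s1,0,+1)
state=s1 head=0 tape=B0[B]010   (s1,B)→(s1,0,+1)
state=s1 head=1 tape=B00[0]10   (s1,0)→(s1,B,-1)
state=s1 head=0 tape=B0[0]B10   (s1,0)→(s1,B,-1)
state=s1 head=-1 tape=B[0]BB10   (s1,0)→(s1,B,-1)
state=s1 head=-2 tape=[B]BBB10   (s1,B)→(s1,0,+1)
state=s1 head=-1 tape=0[B]BB10   (s1,B)→(s1,0,+1)
state=s1 head=0 tape=00[B]B10   (s1,B)→(s1,0,+1)
state=s1 head=1 tape=000[B]10   (s1,B)→(s1,0,+1)
state=s1 head=2 tape=0000[1]0   (s1,1)→(s0,0,-1)
state=s0 head=1 tape=000[0]00
M halts after 11 transitions.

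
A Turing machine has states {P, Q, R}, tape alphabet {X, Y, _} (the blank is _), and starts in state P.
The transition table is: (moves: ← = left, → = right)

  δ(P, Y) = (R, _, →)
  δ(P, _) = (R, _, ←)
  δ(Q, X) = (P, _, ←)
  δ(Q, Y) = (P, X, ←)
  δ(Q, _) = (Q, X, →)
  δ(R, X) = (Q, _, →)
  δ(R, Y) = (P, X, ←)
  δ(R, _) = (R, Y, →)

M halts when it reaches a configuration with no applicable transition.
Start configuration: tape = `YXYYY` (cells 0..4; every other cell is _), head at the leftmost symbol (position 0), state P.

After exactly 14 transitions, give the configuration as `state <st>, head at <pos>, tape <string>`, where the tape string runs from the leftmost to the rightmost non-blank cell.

state=P head=0 tape=[Y]XYYY   (P,Y)→(R,_,→)
state=R head=1 tape=_[X]YYY   (R,X)→(Q,_,→)
state=Q head=2 tape=__[Y]YY   (Q,Y)→(P,X,←)
state=P head=1 tape=_[_]XYY   (P,_)→(R,_,←)
state=R head=0 tape=[_]_XYY   (R,_)→(R,Y,→)
state=R head=1 tape=Y[_]XYY   (R,_)→(R,Y,→)
state=R head=2 tape=YY[X]YY   (R,X)→(Q,_,→)
state=Q head=3 tape=YY_[Y]Y   (Q,Y)→(P,X,←)
state=P head=2 tape=YY[_]XY   (P,_)→(R,_,←)
state=R head=1 tape=Y[Y]_XY   (R,Y)→(P,X,←)
state=P head=0 tape=[Y]X_XY   (P,Y)→(R,_,→)
state=R head=1 tape=_[X]_XY   (R,X)→(Q,_,→)
state=Q head=2 tape=__[_]XY   (Q,_)→(Q,X,→)
state=Q head=3 tape=__X[X]Y   (Q,X)→(P,_,←)
state=P head=2 tape=__[X]_Y
After 14 steps: state P, head at 2, tape X_Y.

state P, head at 2, tape X_Y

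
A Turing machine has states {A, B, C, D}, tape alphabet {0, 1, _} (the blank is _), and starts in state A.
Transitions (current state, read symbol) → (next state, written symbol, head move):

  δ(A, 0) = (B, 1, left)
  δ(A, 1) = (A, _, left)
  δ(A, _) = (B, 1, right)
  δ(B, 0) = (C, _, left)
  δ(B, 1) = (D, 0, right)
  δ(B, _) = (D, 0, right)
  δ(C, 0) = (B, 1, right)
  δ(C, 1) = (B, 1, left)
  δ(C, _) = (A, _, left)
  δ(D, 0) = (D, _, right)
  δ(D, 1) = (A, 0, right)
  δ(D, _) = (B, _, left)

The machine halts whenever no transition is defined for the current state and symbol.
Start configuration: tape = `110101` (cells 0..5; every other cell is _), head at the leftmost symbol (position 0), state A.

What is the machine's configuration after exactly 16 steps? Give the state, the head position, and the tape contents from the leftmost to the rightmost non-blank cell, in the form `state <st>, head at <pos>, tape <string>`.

state B, head at 2, tape 0011_01

A | _[1]10101   read 1 → write _, move left, go to A
A | [_]_10101   read _ → write 1, move right, go to B
B | 1[_]10101   read _ → write 0, move right, go to D
D | 10[1]0101   read 1 → write 0, move right, go to A
A | 100[0]101   read 0 → write 1, move left, go to B
B | 10[0]1101   read 0 → write _, move left, go to C
C | 1[0]_1101   read 0 → write 1, move right, go to B
B | 11[_]1101   read _ → write 0, move right, go to D
D | 110[1]101   read 1 → write 0, move right, go to A
A | 1100[1]01   read 1 → write _, move left, go to A
A | 110[0]_01   read 0 → write 1, move left, go to B
B | 11[0]1_01   read 0 → write _, move left, go to C
C | 1[1]_1_01   read 1 → write 1, move left, go to B
B | [1]1_1_01   read 1 → write 0, move right, go to D
D | 0[1]_1_01   read 1 → write 0, move right, go to A
A | 00[_]1_01   read _ → write 1, move right, go to B
B | 001[1]_01
After 16 steps: state B, head at 2, tape 0011_01.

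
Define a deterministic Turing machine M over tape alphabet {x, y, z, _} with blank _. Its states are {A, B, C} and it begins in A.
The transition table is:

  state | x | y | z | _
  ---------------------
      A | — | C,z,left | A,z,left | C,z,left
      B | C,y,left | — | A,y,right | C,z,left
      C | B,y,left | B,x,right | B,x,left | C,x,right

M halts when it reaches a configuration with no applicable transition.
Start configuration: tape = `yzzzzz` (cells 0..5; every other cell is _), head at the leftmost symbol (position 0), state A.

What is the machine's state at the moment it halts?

B

state=A head=0 tape=___[y]zzzzz   (A,y)→(C,z,left)
state=C head=-1 tape=__[_]zzzzzz   (C,_)→(C,x,right)
state=C head=0 tape=__x[z]zzzzz   (C,z)→(B,x,left)
state=B head=-1 tape=__[x]xzzzzz   (B,x)→(C,y,left)
state=C head=-2 tape=_[_]yxzzzzz   (C,_)→(C,x,right)
state=C head=-1 tape=_x[y]xzzzzz   (C,y)→(B,x,right)
state=B head=0 tape=_xx[x]zzzzz   (B,x)→(C,y,left)
state=C head=-1 tape=_x[x]yzzzzz   (C,x)→(B,y,left)
state=B head=-2 tape=_[x]yyzzzzz   (B,x)→(C,y,left)
state=C head=-3 tape=[_]yyyzzzzz   (C,_)→(C,x,right)
state=C head=-2 tape=x[y]yyzzzzz   (C,y)→(B,x,right)
state=B head=-1 tape=xx[y]yzzzzz
No transition is defined for (B, y); M halts in state B.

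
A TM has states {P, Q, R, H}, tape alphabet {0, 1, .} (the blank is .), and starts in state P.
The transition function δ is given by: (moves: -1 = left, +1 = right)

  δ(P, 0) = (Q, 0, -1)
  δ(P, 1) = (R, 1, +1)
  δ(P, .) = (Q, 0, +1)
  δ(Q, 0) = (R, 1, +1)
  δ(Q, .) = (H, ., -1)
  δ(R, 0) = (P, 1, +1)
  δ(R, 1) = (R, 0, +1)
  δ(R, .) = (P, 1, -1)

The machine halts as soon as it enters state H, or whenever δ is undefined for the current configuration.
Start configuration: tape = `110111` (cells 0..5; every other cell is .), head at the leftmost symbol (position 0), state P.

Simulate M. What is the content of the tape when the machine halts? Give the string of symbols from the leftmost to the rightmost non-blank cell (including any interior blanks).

P | [1]10111...   read 1 → write 1, move +1, go to R
R | 1[1]0111...   read 1 → write 0, move +1, go to R
R | 10[0]111...   read 0 → write 1, move +1, go to P
P | 101[1]11...   read 1 → write 1, move +1, go to R
R | 1011[1]1...   read 1 → write 0, move +1, go to R
R | 10110[1]...   read 1 → write 0, move +1, go to R
R | 101100[.]..   read . → write 1, move -1, go to P
P | 10110[0]1..   read 0 → write 0, move -1, go to Q
Q | 1011[0]01..   read 0 → write 1, move +1, go to R
R | 10111[0]1..   read 0 → write 1, move +1, go to P
P | 101111[1]..   read 1 → write 1, move +1, go to R
R | 1011111[.].   read . → write 1, move -1, go to P
P | 101111[1]1.   read 1 → write 1, move +1, go to R
R | 1011111[1].   read 1 → write 0, move +1, go to R
R | 10111110[.]   read . → write 1, move -1, go to P
P | 1011111[0]1   read 0 → write 0, move -1, go to Q
Q | 101111[1]01
The non-blank tape span at halt is 101111101.

101111101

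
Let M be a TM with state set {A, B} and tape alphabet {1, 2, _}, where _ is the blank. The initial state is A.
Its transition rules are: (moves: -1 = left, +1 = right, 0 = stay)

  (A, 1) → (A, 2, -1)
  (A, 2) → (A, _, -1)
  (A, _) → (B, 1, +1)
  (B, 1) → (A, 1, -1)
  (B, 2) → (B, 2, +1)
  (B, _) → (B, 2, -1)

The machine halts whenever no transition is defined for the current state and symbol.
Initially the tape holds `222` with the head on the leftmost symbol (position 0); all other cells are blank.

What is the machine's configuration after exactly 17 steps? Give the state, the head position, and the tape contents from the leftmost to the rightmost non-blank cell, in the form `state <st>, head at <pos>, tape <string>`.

state B, head at -1, tape 1221222

A | ____[2]22   read 2 → write _, move -1, go to A
A | ___[_]_22   read _ → write 1, move +1, go to B
B | ___1[_]22   read _ → write 2, move -1, go to B
B | ___[1]222   read 1 → write 1, move -1, go to A
A | __[_]1222   read _ → write 1, move +1, go to B
B | __1[1]222   read 1 → write 1, move -1, go to A
A | __[1]1222   read 1 → write 2, move -1, go to A
A | _[_]21222   read _ → write 1, move +1, go to B
B | _1[2]1222   read 2 → write 2, move +1, go to B
B | _12[1]222   read 1 → write 1, move -1, go to A
A | _1[2]1222   read 2 → write _, move -1, go to A
A | _[1]_1222   read 1 → write 2, move -1, go to A
A | [_]2_1222   read _ → write 1, move +1, go to B
B | 1[2]_1222   read 2 → write 2, move +1, go to B
B | 12[_]1222   read _ → write 2, move -1, go to B
B | 1[2]21222   read 2 → write 2, move +1, go to B
B | 12[2]1222   read 2 → write 2, move +1, go to B
B | 122[1]222
After 17 steps: state B, head at -1, tape 1221222.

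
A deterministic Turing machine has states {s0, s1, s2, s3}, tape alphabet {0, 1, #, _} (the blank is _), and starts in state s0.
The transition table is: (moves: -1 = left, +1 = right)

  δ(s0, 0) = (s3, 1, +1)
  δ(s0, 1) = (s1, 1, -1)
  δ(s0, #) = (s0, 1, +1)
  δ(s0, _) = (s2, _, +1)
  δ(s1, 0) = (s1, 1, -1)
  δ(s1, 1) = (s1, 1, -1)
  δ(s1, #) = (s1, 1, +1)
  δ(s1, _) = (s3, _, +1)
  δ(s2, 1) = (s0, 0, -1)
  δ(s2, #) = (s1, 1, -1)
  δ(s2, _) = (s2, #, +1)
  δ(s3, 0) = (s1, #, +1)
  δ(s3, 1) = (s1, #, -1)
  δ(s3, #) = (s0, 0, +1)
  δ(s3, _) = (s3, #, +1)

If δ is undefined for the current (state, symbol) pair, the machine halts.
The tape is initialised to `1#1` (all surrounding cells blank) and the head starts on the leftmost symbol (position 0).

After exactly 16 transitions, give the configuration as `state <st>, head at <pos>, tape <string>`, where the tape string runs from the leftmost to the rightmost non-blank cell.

state s3, head at 0, tape 111

state=s0 head=0 tape=_[1]#1   (s0,1)→(s1,1,-1)
state=s1 head=-1 tape=[_]1#1   (s1,_)→(s3,_,+1)
state=s3 head=0 tape=_[1]#1   (s3,1)→(s1,#,-1)
state=s1 head=-1 tape=[_]##1   (s1,_)→(s3,_,+1)
state=s3 head=0 tape=_[#]#1   (s3,#)→(s0,0,+1)
state=s0 head=1 tape=_0[#]1   (s0,#)→(s0,1,+1)
state=s0 head=2 tape=_01[1]   (s0,1)→(s1,1,-1)
state=s1 head=1 tape=_0[1]1   (s1,1)→(s1,1,-1)
state=s1 head=0 tape=_[0]11   (s1,0)→(s1,1,-1)
state=s1 head=-1 tape=[_]111   (s1,_)→(s3,_,+1)
state=s3 head=0 tape=_[1]11   (s3,1)→(s1,#,-1)
state=s1 head=-1 tape=[_]#11   (s1,_)→(s3,_,+1)
state=s3 head=0 tape=_[#]11   (s3,#)→(s0,0,+1)
state=s0 head=1 tape=_0[1]1   (s0,1)→(s1,1,-1)
state=s1 head=0 tape=_[0]11   (s1,0)→(s1,1,-1)
state=s1 head=-1 tape=[_]111   (s1,_)→(s3,_,+1)
state=s3 head=0 tape=_[1]11
After 16 steps: state s3, head at 0, tape 111.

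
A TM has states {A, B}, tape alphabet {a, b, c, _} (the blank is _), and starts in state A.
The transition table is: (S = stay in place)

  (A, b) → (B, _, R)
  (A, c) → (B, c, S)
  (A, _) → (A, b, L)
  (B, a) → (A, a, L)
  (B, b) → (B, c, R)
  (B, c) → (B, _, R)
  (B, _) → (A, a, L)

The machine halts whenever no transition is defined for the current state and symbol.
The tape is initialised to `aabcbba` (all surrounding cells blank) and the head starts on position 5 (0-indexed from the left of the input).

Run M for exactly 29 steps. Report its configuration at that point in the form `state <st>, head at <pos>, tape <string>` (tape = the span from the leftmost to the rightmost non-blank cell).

state A, head at 3, tape aab_bba

state=A head=5 tape=aabcb[b]a   (A,b)→(B,_,R)
state=B head=6 tape=aabcb_[a]   (B,a)→(A,a,L)
state=A head=5 tape=aabcb[_]a   (A,_)→(A,b,L)
state=A head=4 tape=aabc[b]ba   (A,b)→(B,_,R)
state=B head=5 tape=aabc_[b]a   (B,b)→(B,c,R)
state=B head=6 tape=aabc_c[a]   (B,a)→(A,a,L)
state=A head=5 tape=aabc_[c]a   (A,c)→(B,c,S)
state=B head=5 tape=aabc_[c]a   (B,c)→(B,_,R)
state=B head=6 tape=aabc__[a]   (B,a)→(A,a,L)
state=A head=5 tape=aabc_[_]a   (A,_)→(A,b,L)
state=A head=4 tape=aabc[_]ba   (A,_)→(A,b,L)
state=A head=3 tape=aab[c]bba   (A,c)→(B,c,S)
state=B head=3 tape=aab[c]bba   (B,c)→(B,_,R)
state=B head=4 tape=aab_[b]ba   (B,b)→(B,c,R)
state=B head=5 tape=aab_c[b]a   (B,b)→(B,c,R)
state=B head=6 tape=aab_cc[a]   (B,a)→(A,a,L)
state=A head=5 tape=aab_c[c]a   (A,c)→(B,c,S)
state=B head=5 tape=aab_c[c]a   (B,c)→(B,_,R)
state=B head=6 tape=aab_c_[a]   (B,a)→(A,a,L)
state=A head=5 tape=aab_c[_]a   (A,_)→(A,b,L)
state=A head=4 tape=aab_[c]ba   (A,c)→(B,c,S)
state=B head=4 tape=aab_[c]ba   (B,c)→(B,_,R)
state=B head=5 tape=aab__[b]a   (B,b)→(B,c,R)
state=B head=6 tape=aab__c[a]   (B,a)→(A,a,L)
state=A head=5 tape=aab__[c]a   (A,c)→(B,c,S)
state=B head=5 tape=aab__[c]a   (B,c)→(B,_,R)
state=B head=6 tape=aab___[a]   (B,a)→(A,a,L)
state=A head=5 tape=aab__[_]a   (A,_)→(A,b,L)
state=A head=4 tape=aab_[_]ba   (A,_)→(A,b,L)
state=A head=3 tape=aab[_]bba
After 29 steps: state A, head at 3, tape aab_bba.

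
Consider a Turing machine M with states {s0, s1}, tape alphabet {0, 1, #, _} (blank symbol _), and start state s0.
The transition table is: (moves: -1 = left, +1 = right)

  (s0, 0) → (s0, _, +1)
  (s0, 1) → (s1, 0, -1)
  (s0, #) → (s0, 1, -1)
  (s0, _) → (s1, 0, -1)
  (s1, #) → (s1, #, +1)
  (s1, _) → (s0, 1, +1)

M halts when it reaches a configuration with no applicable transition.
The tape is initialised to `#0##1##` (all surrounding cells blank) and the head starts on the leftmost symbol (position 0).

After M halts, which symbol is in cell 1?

state=s0 head=0 tape=__[#]0##1##   (s0,#)→(s0,1,-1)
state=s0 head=-1 tape=_[_]10##1##   (s0,_)→(s1,0,-1)
state=s1 head=-2 tape=[_]010##1##   (s1,_)→(s0,1,+1)
state=s0 head=-1 tape=1[0]10##1##   (s0,0)→(s0,_,+1)
state=s0 head=0 tape=1_[1]0##1##   (s0,1)→(s1,0,-1)
state=s1 head=-1 tape=1[_]00##1##   (s1,_)→(s0,1,+1)
state=s0 head=0 tape=11[0]0##1##   (s0,0)→(s0,_,+1)
state=s0 head=1 tape=11_[0]##1##   (s0,0)→(s0,_,+1)
state=s0 head=2 tape=11__[#]#1##   (s0,#)→(s0,1,-1)
state=s0 head=1 tape=11_[_]1#1##   (s0,_)→(s1,0,-1)
state=s1 head=0 tape=11[_]01#1##   (s1,_)→(s0,1,+1)
state=s0 head=1 tape=111[0]1#1##   (s0,0)→(s0,_,+1)
state=s0 head=2 tape=111_[1]#1##   (s0,1)→(s1,0,-1)
state=s1 head=1 tape=111[_]0#1##   (s1,_)→(s0,1,+1)
state=s0 head=2 tape=1111[0]#1##   (s0,0)→(s0,_,+1)
state=s0 head=3 tape=1111_[#]1##   (s0,#)→(s0,1,-1)
state=s0 head=2 tape=1111[_]11##   (s0,_)→(s1,0,-1)
state=s1 head=1 tape=111[1]011##
Cell 1 holds 1 when M halts.

1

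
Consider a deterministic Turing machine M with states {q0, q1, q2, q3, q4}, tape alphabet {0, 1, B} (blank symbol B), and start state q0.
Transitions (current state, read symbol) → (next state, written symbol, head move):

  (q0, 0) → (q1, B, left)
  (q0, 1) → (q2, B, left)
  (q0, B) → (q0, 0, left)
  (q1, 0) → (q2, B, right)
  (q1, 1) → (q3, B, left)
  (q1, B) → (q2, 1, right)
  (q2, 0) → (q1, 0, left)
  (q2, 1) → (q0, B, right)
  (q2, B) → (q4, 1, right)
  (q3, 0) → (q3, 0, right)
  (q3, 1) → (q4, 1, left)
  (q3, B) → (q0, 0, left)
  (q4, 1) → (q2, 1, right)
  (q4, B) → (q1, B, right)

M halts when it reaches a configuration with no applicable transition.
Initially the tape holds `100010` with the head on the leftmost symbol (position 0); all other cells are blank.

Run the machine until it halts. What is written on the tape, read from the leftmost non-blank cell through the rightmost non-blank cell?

state=q0 head=0 tape=BB[1]00010   (q0,1)→(q2,B,left)
state=q2 head=-1 tape=B[B]B00010   (q2,B)→(q4,1,right)
state=q4 head=0 tape=B1[B]00010   (q4,B)→(q1,B,right)
state=q1 head=1 tape=B1B[0]0010   (q1,0)→(q2,B,right)
state=q2 head=2 tape=B1BB[0]010   (q2,0)→(q1,0,left)
state=q1 head=1 tape=B1B[B]0010   (q1,B)→(q2,1,right)
state=q2 head=2 tape=B1B1[0]010   (q2,0)→(q1,0,left)
state=q1 head=1 tape=B1B[1]0010   (q1,1)→(q3,B,left)
state=q3 head=0 tape=B1[B]B0010   (q3,B)→(q0,0,left)
state=q0 head=-1 tape=B[1]0B0010   (q0,1)→(q2,B,left)
state=q2 head=-2 tape=[B]B0B0010   (q2,B)→(q4,1,right)
state=q4 head=-1 tape=1[B]0B0010   (q4,B)→(q1,B,right)
state=q1 head=0 tape=1B[0]B0010   (q1,0)→(q2,B,right)
state=q2 head=1 tape=1BB[B]0010   (q2,B)→(q4,1,right)
state=q4 head=2 tape=1BB1[0]010
The non-blank tape span at halt is 1BB10010.

1BB10010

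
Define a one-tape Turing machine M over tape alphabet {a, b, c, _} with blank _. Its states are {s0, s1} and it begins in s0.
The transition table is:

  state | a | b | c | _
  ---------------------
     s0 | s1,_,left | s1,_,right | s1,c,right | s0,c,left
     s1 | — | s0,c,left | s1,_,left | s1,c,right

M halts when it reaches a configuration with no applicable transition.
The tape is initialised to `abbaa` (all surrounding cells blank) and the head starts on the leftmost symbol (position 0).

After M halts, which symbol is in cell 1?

s0 | ___[a]bbaa   read a → write _, move left, go to s1
s1 | __[_]_bbaa   read _ → write c, move right, go to s1
s1 | __c[_]bbaa   read _ → write c, move right, go to s1
s1 | __cc[b]baa   read b → write c, move left, go to s0
s0 | __c[c]cbaa   read c → write c, move right, go to s1
s1 | __cc[c]baa   read c → write _, move left, go to s1
s1 | __c[c]_baa   read c → write _, move left, go to s1
s1 | __[c]__baa   read c → write _, move left, go to s1
s1 | _[_]___baa   read _ → write c, move right, go to s1
s1 | _c[_]__baa   read _ → write c, move right, go to s1
s1 | _cc[_]_baa   read _ → write c, move right, go to s1
s1 | _ccc[_]baa   read _ → write c, move right, go to s1
s1 | _cccc[b]aa   read b → write c, move left, go to s0
s0 | _ccc[c]caa   read c → write c, move right, go to s1
s1 | _cccc[c]aa   read c → write _, move left, go to s1
s1 | _ccc[c]_aa   read c → write _, move left, go to s1
s1 | _cc[c]__aa   read c → write _, move left, go to s1
s1 | _c[c]___aa   read c → write _, move left, go to s1
s1 | _[c]____aa   read c → write _, move left, go to s1
s1 | [_]_____aa   read _ → write c, move right, go to s1
s1 | c[_]____aa   read _ → write c, move right, go to s1
s1 | cc[_]___aa   read _ → write c, move right, go to s1
s1 | ccc[_]__aa   read _ → write c, move right, go to s1
s1 | cccc[_]_aa   read _ → write c, move right, go to s1
s1 | ccccc[_]aa   read _ → write c, move right, go to s1
s1 | cccccc[a]a
Cell 1 holds c when M halts.

c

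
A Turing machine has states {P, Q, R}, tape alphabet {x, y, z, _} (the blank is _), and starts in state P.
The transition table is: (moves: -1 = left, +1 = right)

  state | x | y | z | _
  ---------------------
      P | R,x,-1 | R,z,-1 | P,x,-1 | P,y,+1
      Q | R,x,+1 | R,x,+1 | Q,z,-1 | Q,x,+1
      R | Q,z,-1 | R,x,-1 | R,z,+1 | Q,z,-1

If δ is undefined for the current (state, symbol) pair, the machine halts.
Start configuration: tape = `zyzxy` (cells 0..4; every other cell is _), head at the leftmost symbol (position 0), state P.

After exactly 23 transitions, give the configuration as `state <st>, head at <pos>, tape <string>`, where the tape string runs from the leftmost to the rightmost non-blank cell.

state R, head at 1, tape xzzzxzxy

state=P head=0 tape=___[z]yzxy   (P,z)→(P,x,-1)
state=P head=-1 tape=__[_]xyzxy   (P,_)→(P,y,+1)
state=P head=0 tape=__y[x]yzxy   (P,x)→(R,x,-1)
state=R head=-1 tape=__[y]xyzxy   (R,y)→(R,x,-1)
state=R head=-2 tape=_[_]xxyzxy   (R,_)→(Q,z,-1)
state=Q head=-3 tape=[_]zxxyzxy   (Q,_)→(Q,x,+1)
state=Q head=-2 tape=x[z]xxyzxy   (Q,z)→(Q,z,-1)
state=Q head=-3 tape=[x]zxxyzxy   (Q,x)→(R,x,+1)
state=R head=-2 tape=x[z]xxyzxy   (R,z)→(R,z,+1)
state=R head=-1 tape=xz[x]xyzxy   (R,x)→(Q,z,-1)
state=Q head=-2 tape=x[z]zxyzxy   (Q,z)→(Q,z,-1)
state=Q head=-3 tape=[x]zzxyzxy   (Q,x)→(R,x,+1)
state=R head=-2 tape=x[z]zxyzxy   (R,z)→(R,z,+1)
state=R head=-1 tape=xz[z]xyzxy   (R,z)→(R,z,+1)
state=R head=0 tape=xzz[x]yzxy   (R,x)→(Q,z,-1)
state=Q head=-1 tape=xz[z]zyzxy   (Q,z)→(Q,z,-1)
state=Q head=-2 tape=x[z]zzyzxy   (Q,z)→(Q,z,-1)
state=Q head=-3 tape=[x]zzzyzxy   (Q,x)→(R,x,+1)
state=R head=-2 tape=x[z]zzyzxy   (R,z)→(R,z,+1)
state=R head=-1 tape=xz[z]zyzxy   (R,z)→(R,z,+1)
state=R head=0 tape=xzz[z]yzxy   (R,z)→(R,z,+1)
state=R head=1 tape=xzzz[y]zxy   (R,y)→(R,x,-1)
state=R head=0 tape=xzz[z]xzxy   (R,z)→(R,z,+1)
state=R head=1 tape=xzzz[x]zxy
After 23 steps: state R, head at 1, tape xzzzxzxy.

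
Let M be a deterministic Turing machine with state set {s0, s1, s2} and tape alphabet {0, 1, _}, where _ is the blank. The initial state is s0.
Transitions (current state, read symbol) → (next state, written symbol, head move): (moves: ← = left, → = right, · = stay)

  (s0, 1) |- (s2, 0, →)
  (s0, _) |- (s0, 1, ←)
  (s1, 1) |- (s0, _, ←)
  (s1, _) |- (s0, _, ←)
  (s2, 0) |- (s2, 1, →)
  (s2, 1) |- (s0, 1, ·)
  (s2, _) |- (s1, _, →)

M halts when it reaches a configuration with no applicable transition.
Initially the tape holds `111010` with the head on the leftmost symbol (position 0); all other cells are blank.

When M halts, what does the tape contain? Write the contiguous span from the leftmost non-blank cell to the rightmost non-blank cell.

s0 | [1]11010___   read 1 → write 0, move →, go to s2
s2 | 0[1]1010___   read 1 → write 1, move ·, go to s0
s0 | 0[1]1010___   read 1 → write 0, move →, go to s2
s2 | 00[1]010___   read 1 → write 1, move ·, go to s0
s0 | 00[1]010___   read 1 → write 0, move →, go to s2
s2 | 000[0]10___   read 0 → write 1, move →, go to s2
s2 | 0001[1]0___   read 1 → write 1, move ·, go to s0
s0 | 0001[1]0___   read 1 → write 0, move →, go to s2
s2 | 00010[0]___   read 0 → write 1, move →, go to s2
s2 | 000101[_]__   read _ → write _, move →, go to s1
s1 | 000101_[_]_   read _ → write _, move ←, go to s0
s0 | 000101[_]__   read _ → write 1, move ←, go to s0
s0 | 00010[1]1__   read 1 → write 0, move →, go to s2
s2 | 000100[1]__   read 1 → write 1, move ·, go to s0
s0 | 000100[1]__   read 1 → write 0, move →, go to s2
s2 | 0001000[_]_   read _ → write _, move →, go to s1
s1 | 0001000_[_]   read _ → write _, move ←, go to s0
s0 | 0001000[_]_   read _ → write 1, move ←, go to s0
s0 | 000100[0]1_
The non-blank tape span at halt is 00010001.

00010001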